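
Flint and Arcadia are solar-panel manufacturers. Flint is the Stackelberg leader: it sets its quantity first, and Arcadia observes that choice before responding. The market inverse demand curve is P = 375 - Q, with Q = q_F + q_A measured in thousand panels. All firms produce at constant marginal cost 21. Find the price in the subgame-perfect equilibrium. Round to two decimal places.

109.50

Solve by backward induction. Given q_F, the follower Arcadia maximises π_A = (375 - q_F - q_A)q_A - 21q_A.
∂π_A/∂q_A = 354 - q_F - 2q_A = 0 gives the reaction function q_A = (354 - q_F)/2.
Flint substitutes q_A(q_F) into its own profit: π_F = q_F(375 - q_F - (354 - q_F)/2) - 21q_F = (198 - (1/2)q_F)q_F - 21q_F.
Maximising: ∂π_F/∂q_F = 177 - q_F = 0, giving q_F = 177.
Then q_A = (354 - 177)/2 = 177/2.
Total output Q = 531/2, so price P = 375 - 531/2 = 219/2.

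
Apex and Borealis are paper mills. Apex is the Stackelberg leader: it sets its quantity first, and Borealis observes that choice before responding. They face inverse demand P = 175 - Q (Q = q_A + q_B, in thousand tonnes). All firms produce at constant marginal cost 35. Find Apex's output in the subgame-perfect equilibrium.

The follower Borealis best-responds to any q_A: π_B = (175 - Q)q_B - 35q_B.
Setting the follower's marginal profit to zero, 140 - q_A - 2q_B = 0, i.e. q_B = (140 - q_A)/2.
The leader anticipates this reaction. Substituting into P = 175 - Q gives P = 105 - (1/2)q_A, so π_A = (105 - (1/2)q_A)q_A - 35q_A.
The leader's first-order condition 70 - q_A = 0 yields q_A = 70.
Then q_B = (140 - 70)/2 = 35.

70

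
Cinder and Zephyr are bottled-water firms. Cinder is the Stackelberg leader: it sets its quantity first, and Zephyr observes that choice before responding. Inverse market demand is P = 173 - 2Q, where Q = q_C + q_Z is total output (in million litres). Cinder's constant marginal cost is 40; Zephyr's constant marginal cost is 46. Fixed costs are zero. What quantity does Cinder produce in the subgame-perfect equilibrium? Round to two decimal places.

34.75

The follower Zephyr best-responds to any q_C: π_Z = (173 - 2Q)q_Z - 46q_Z.
∂π_Z/∂q_Z = 127 - 2q_C - 4q_Z = 0 gives the reaction function q_Z = (127 - 2q_C)/4.
The leader anticipates this reaction. Substituting into P = 173 - 2Q gives P = 219/2 - q_C, so π_C = (219/2 - q_C)q_C - 40q_C.
Maximising: ∂π_C/∂q_C = 139/2 - 2q_C = 0, giving q_C = 139/4.
Then q_Z = (127 - 2·(139/4))/4 = 115/8.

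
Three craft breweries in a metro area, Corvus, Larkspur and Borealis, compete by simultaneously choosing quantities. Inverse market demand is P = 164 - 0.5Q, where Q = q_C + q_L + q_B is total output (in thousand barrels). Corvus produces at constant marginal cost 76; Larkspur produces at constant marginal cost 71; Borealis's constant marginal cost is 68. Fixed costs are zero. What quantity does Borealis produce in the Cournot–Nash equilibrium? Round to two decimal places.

53.50

Corvus's profit: π_C = (164 - 0.5Q)q_C - (76q_C). Setting ∂π_C/∂q_C = 0: 88 - q_C - (1/2)(q_L + q_B) = 0.
Larkspur's first-order condition: 93 - q_L - (1/2)(q_C + q_B) = 0.
Borealis's first-order condition: 96 - q_B - (1/2)(q_C + q_L) = 0.
Adding the 3 conditions: 277 − Q − Q = 0, i.e. Q = 277/2.
Back-substituting: q_C = (88 − 277/4)/(1/2) = 75/2, q_L = (93 − 277/4)/(1/2) = 95/2, q_B = (96 − 277/4)/(1/2) = 107/2.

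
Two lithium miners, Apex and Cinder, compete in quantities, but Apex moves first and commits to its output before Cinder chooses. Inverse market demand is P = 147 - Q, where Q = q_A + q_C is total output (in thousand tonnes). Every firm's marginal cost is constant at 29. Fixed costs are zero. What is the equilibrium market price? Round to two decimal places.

58.50

The follower Cinder best-responds to any q_A: π_C = (147 - Q)q_C - 29q_C.
∂π_C/∂q_C = 118 - q_A - 2q_C = 0 gives the reaction function q_C = (118 - q_A)/2.
The leader anticipates this reaction. Substituting into P = 147 - Q gives P = 88 - (1/2)q_A, so π_A = (88 - (1/2)q_A)q_A - 29q_A.
The leader's first-order condition 59 - q_A = 0 yields q_A = 59.
Then q_C = (118 - 59)/2 = 59/2.
Total output Q = 177/2, so price P = 147 - 177/2 = 117/2.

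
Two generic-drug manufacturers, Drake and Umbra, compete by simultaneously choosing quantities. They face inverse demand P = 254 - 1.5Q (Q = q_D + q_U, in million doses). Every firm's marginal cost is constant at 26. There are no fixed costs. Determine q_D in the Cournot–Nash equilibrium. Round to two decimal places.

Each firm earns π_i = (254 - 1.5Q)q_i - 26q_i.
Setting ∂π_i/∂q_i = 0 with rivals' quantities fixed: 228 - 3q_i - (3/2)q_j = 0.
With identical firms every q_j equals q_i, so q_j = q_i and 228 = (9/2)q_i, giving q_i = 152/3.

50.67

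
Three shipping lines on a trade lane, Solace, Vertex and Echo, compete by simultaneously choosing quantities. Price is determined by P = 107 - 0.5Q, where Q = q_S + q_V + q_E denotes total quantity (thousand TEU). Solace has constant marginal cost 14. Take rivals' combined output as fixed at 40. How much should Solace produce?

73

With rivals' combined output fixed at 40, Solace's profit is π_S = (107 - (1/2)·40 - (1/2)q_S)q_S - (14q_S) = (87 - (1/2)q_S)q_S - (14q_S).
∂π_S/∂q_S = 73 - q_S = 0, so q_S = 73.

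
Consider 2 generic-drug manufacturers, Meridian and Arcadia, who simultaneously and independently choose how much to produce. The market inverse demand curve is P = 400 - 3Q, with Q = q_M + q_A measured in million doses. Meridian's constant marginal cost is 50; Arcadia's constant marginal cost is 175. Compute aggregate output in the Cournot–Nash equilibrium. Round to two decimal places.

63.89

Meridian's profit: π_M = (400 - 3Q)q_M - (50q_M). Setting ∂π_M/∂q_M = 0: 350 - 6q_M - 3(q_A) = 0.
Arcadia's profit: π_A = (400 - 3Q)q_A - (175q_A). Setting ∂π_A/∂q_A = 0: 225 - 6q_A - 3(q_M) = 0.
So q_M = (350 - 3q_A)/6 and q_A = (225 - 3q_M)/6.
Substituting one into the other gives q_M = 475/9 and q_A = 100/9.
Total output Q = 475/9 + 100/9 = 575/9.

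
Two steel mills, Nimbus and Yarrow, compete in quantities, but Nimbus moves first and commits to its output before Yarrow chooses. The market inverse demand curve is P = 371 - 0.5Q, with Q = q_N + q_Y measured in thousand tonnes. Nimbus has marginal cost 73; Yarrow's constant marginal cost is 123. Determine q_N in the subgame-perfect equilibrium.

Solve by backward induction. Given q_N, the follower Yarrow maximises π_Y = (371 - (1/2)q_N - (1/2)q_Y)q_Y - 123q_Y.
Setting the follower's marginal profit to zero, 248 - (1/2)q_N - q_Y = 0, i.e. q_Y = (248 - (1/2)q_N).
Nimbus substitutes q_Y(q_N) into its own profit: π_N = q_N(371 - (1/2)q_N - (248 - (1/2)q_N)/2) - 73q_N = (247 - (1/4)q_N)q_N - 73q_N.
The leader's first-order condition 174 - (1/2)q_N = 0 yields q_N = 348.
Then q_Y = (248 - (1/2)·348) = 74.

348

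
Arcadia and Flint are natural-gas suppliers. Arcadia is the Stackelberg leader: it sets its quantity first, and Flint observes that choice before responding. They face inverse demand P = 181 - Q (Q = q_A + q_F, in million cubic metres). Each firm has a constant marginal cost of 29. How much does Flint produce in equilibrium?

38

The follower Flint best-responds to any q_A: π_F = (181 - Q)q_F - 29q_F.
Setting the follower's marginal profit to zero, 152 - q_A - 2q_F = 0, i.e. q_F = (152 - q_A)/2.
The leader anticipates this reaction. Substituting into P = 181 - Q gives P = 105 - (1/2)q_A, so π_A = (105 - (1/2)q_A)q_A - 29q_A.
Leader FOC: 76 - q_A = 0, so q_A = 76.
Then q_F = (152 - 76)/2 = 38.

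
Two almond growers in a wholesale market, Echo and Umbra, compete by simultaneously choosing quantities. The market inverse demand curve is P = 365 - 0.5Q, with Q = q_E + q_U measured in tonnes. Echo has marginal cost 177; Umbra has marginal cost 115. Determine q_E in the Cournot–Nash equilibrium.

84

Echo's profit: π_E = (365 - 0.5Q)q_E - (177q_E). Setting ∂π_E/∂q_E = 0: 188 - q_E - (1/2)(q_U) = 0.
Umbra's profit: π_U = (365 - 0.5Q)q_U - (115q_U). Setting ∂π_U/∂q_U = 0: 250 - q_U - (1/2)(q_E) = 0.
So q_E = (188 - (1/2)q_U) and q_U = (250 - (1/2)q_E).
Solving the pair: q_E = 84, q_U = 208.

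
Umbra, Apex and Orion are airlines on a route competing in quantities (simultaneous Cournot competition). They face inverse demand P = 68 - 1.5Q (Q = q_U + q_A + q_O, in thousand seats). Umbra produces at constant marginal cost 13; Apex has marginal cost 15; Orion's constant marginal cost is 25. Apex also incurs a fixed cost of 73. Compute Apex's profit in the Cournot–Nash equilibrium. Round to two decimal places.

Umbra's profit: π_U = (68 - 1.5Q)q_U - (13q_U). Setting ∂π_U/∂q_U = 0: 55 - 3q_U - (3/2)(q_A + q_O) = 0.
Apex's profit: π_A = (68 - 1.5Q)q_A - (15q_A). Setting ∂π_A/∂q_A = 0: 53 - 3q_A - (3/2)(q_U + q_O) = 0.
Orion's first-order condition: 43 - 3q_O - (3/2)(q_U + q_A) = 0.
Adding the 3 conditions: 151 − 3Q − 3Q = 0, i.e. Q = 151/6.
Back-substituting: q_U = (55 − 151/4)/(3/2) = 23/2, q_A = (53 − 151/4)/(3/2) = 61/6, q_O = (43 − 151/4)/(3/2) = 7/2.
Price P = 68 - (3/2)·(151/6) = 121/4.
Apex's profit: (121/4 - 15)·(61/6) - 73 = 1969/24.

82.04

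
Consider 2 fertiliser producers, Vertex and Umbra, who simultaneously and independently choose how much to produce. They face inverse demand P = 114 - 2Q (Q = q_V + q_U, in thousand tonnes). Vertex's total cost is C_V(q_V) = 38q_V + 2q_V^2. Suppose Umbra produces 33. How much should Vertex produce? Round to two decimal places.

With the rival's output fixed at 33, Vertex's profit is π_V = (114 - 2·33 - 2q_V)q_V - (38q_V + 2q_V²) = (48 - 2q_V)q_V - (38q_V + 2q_V²).
∂π_V/∂q_V = 10 - 8q_V = 0, so q_V = 5/4.

1.25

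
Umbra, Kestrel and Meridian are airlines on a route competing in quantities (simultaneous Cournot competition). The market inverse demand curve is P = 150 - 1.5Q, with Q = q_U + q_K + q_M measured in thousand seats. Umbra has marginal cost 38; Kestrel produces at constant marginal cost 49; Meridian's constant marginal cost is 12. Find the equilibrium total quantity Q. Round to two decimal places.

Umbra's profit: π_U = (150 - 1.5Q)q_U - (38q_U). Setting ∂π_U/∂q_U = 0: 112 - 3q_U - (3/2)(q_K + q_M) = 0.
Kestrel's profit: π_K = (150 - 1.5Q)q_K - (49q_K). Setting ∂π_K/∂q_K = 0: 101 - 3q_K - (3/2)(q_U + q_M) = 0.
Meridian's first-order condition: 138 - 3q_M - (3/2)(q_U + q_K) = 0.
Adding the 3 first-order conditions: 351 − 6Q = 0, so Q = 117/2.
Back-substituting: q_U = (112 − 351/4)/(3/2) = 97/6, q_K = (101 − 351/4)/(3/2) = 53/6, q_M = (138 − 351/4)/(3/2) = 67/2.
Total output Q = 97/6 + 53/6 + 67/2 = 117/2.

58.50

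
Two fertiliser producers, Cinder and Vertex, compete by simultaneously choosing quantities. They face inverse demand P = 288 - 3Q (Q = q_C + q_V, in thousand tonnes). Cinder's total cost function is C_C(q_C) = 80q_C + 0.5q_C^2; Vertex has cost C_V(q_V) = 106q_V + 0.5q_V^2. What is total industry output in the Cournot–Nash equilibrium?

Cinder's profit: π_C = (288 - 3Q)q_C - (80q_C + (1/2)q_C²). Setting ∂π_C/∂q_C = 0: 208 - 7q_C - 3(q_V) = 0.
Vertex's profit: π_V = (288 - 3Q)q_V - (106q_V + (1/2)q_V²). Setting ∂π_V/∂q_V = 0: 182 - 7q_V - 3(q_C) = 0.
Rearranging gives the reaction functions q_C = (208 - 3q_V)/7 and q_V = (182 - 3q_C)/7.
Solving the pair: q_C = 91/4, q_V = 65/4.
Total output Q = 91/4 + 65/4 = 39.

39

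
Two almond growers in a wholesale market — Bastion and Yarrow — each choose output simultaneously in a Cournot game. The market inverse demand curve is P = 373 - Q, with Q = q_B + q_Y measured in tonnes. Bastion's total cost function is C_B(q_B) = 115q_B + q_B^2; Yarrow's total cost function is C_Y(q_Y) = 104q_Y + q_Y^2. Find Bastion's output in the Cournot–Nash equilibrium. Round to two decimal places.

Bastion's profit: π_B = (373 - Q)q_B - (115q_B + q_B²). Setting ∂π_B/∂q_B = 0: 258 - 4q_B - (q_Y) = 0.
Yarrow's profit: π_Y = (373 - Q)q_Y - (104q_Y + q_Y²). Setting ∂π_Y/∂q_Y = 0: 269 - 4q_Y - (q_B) = 0.
Rearranging gives the reaction functions q_B = (258 - q_Y)/4 and q_Y = (269 - q_B)/4.
Substituting one into the other gives q_B = 763/15 and q_Y = 818/15.

50.87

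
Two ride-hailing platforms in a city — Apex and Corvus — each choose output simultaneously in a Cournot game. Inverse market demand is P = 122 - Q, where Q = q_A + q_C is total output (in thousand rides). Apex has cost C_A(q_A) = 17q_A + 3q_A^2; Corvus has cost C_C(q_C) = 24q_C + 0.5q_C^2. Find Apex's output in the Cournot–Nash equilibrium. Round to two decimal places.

Apex's profit: π_A = (122 - Q)q_A - (17q_A + 3q_A²). Setting ∂π_A/∂q_A = 0: 105 - 8q_A - (q_C) = 0.
Corvus's first-order condition: 98 - 3q_C - (q_A) = 0.
Rearranging gives the reaction functions q_A = (105 - q_C)/8 and q_C = (98 - q_A)/3.
Solving the pair: q_A = 217/23, q_C = 679/23.

9.43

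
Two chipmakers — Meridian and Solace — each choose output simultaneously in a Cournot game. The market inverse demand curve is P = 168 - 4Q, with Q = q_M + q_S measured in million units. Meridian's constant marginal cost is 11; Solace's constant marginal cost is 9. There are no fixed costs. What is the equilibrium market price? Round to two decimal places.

Meridian's profit: π_M = (168 - 4Q)q_M - (11q_M). Setting ∂π_M/∂q_M = 0: 157 - 8q_M - 4(q_S) = 0.
Solace's profit: π_S = (168 - 4Q)q_S - (9q_S). Setting ∂π_S/∂q_S = 0: 159 - 8q_S - 4(q_M) = 0.
Best responses: q_M = (157 - 4q_S)/8, q_S = (159 - 4q_M)/8.
Solving the pair: q_M = 155/12, q_S = 161/12.
Total output Q = 79/3, so price P = 168 - 4·(79/3) = 188/3.

62.67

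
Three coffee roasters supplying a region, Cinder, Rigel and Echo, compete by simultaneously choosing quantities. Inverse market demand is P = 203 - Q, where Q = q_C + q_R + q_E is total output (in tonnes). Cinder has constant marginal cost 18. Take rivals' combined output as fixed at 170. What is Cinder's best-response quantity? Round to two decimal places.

7.50

With rivals' combined output fixed at 170, Cinder's profit is π_C = (203 - 170 - q_C)q_C - (18q_C) = (33 - q_C)q_C - (18q_C).
∂π_C/∂q_C = 15 - 2q_C = 0, so q_C = 15/2.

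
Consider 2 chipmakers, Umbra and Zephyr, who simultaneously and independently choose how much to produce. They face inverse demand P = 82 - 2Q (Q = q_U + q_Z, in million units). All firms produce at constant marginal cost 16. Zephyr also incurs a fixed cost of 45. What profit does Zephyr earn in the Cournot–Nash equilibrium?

Each firm earns π_i = (82 - 2Q)q_i - 16q_i.
Setting ∂π_i/∂q_i = 0 with rivals' quantities fixed: 66 - 4q_i - 2q_j = 0.
By symmetry each firm produces the same amount; substituting q_j = q_i yields q_i = 66/6 = 11.
Price P = 82 - 2·22 = 38.
Zephyr's profit: (38 - 16)·11 - 45 = 197.

197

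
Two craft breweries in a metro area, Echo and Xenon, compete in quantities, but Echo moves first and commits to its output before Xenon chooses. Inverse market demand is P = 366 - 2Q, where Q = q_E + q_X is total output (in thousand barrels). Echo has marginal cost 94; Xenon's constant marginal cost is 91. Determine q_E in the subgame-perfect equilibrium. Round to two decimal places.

The follower Xenon best-responds to any q_E: π_X = (366 - 2Q)q_X - 91q_X.
∂π_X/∂q_X = 275 - 2q_E - 4q_X = 0 gives the reaction function q_X = (275 - 2q_E)/4.
Echo substitutes q_X(q_E) into its own profit: π_E = q_E(366 - 2q_E - (275 - 2q_E)/2) - 94q_E = (457/2 - q_E)q_E - 94q_E.
Maximising: ∂π_E/∂q_E = 269/2 - 2q_E = 0, giving q_E = 269/4.
Then q_X = (275 - 2·(269/4))/4 = 281/8.

67.25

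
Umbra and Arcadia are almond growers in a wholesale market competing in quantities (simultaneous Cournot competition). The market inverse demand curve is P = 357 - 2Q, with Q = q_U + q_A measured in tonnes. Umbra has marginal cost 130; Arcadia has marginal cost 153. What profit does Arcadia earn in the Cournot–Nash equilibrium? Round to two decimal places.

1820.06

Umbra's profit: π_U = (357 - 2Q)q_U - (130q_U). Setting ∂π_U/∂q_U = 0: 227 - 4q_U - 2(q_A) = 0.
Arcadia's first-order condition: 204 - 4q_A - 2(q_U) = 0.
Rearranging gives the reaction functions q_U = (227 - 2q_A)/4 and q_A = (204 - 2q_U)/4.
Substituting one into the other gives q_U = 125/3 and q_A = 181/6.
Price P = 357 - 2·(431/6) = 640/3.
Arcadia's profit: (640/3 - 153)·(181/6) = 1820.0556.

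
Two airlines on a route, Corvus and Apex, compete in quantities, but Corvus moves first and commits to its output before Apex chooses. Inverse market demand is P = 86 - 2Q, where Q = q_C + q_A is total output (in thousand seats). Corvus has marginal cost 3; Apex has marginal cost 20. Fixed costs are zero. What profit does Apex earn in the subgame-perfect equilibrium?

32

The follower Apex best-responds to any q_C: π_A = (86 - 2Q)q_A - 20q_A.
Setting the follower's marginal profit to zero, 66 - 2q_C - 4q_A = 0, i.e. q_A = (66 - 2q_C)/4.
The leader anticipates this reaction. Substituting into P = 86 - 2Q gives P = 53 - q_C, so π_C = (53 - q_C)q_C - 3q_C.
Leader FOC: 50 - 2q_C = 0, so q_C = 25.
Then q_A = (66 - 2·25)/4 = 4.
Price P = 86 - 2·29 = 28.
Apex's profit: (28 - 20)·4 = 32.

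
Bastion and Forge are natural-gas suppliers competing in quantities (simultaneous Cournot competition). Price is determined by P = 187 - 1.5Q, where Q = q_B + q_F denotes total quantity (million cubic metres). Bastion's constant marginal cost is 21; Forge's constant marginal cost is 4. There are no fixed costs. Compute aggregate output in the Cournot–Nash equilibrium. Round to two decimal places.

Bastion's profit: π_B = (187 - 1.5Q)q_B - (21q_B). Setting ∂π_B/∂q_B = 0: 166 - 3q_B - (3/2)(q_F) = 0.
Forge's first-order condition: 183 - 3q_F - (3/2)(q_B) = 0.
Best responses: q_B = (166 - (3/2)q_F)/3, q_F = (183 - (3/2)q_B)/3.
Substituting one into the other gives q_B = 298/9 and q_F = 400/9.
Total output Q = 298/9 + 400/9 = 698/9.

77.56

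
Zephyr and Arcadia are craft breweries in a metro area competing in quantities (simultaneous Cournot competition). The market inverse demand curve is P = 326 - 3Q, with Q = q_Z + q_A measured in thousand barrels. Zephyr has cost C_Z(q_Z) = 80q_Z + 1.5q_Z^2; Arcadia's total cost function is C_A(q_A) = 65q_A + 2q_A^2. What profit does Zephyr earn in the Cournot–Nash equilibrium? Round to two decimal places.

Zephyr's profit: π_Z = (326 - 3Q)q_Z - (80q_Z + (3/2)q_Z²). Setting ∂π_Z/∂q_Z = 0: 246 - 9q_Z - 3(q_A) = 0.
Arcadia's profit: π_A = (326 - 3Q)q_A - (65q_A + 2q_A²). Setting ∂π_A/∂q_A = 0: 261 - 10q_A - 3(q_Z) = 0.
Best responses: q_Z = (246 - 3q_A)/9, q_A = (261 - 3q_Z)/10.
Solving the pair: q_Z = 559/27, q_A = 179/9.
Price P = 326 - 3·(1096/27) = 1838/9.
Zephyr's profit: (1838/9)·(559/27) - 80·(559/27) - (3/2)(559/27)² = 1928.8951.

1928.90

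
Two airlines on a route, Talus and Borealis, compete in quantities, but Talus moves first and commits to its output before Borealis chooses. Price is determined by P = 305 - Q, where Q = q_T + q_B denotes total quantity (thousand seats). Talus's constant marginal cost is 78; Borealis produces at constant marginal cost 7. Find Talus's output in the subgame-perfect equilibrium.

78

Solve by backward induction. Given q_T, the follower Borealis maximises π_B = (305 - q_T - q_B)q_B - 7q_B.
∂π_B/∂q_B = 298 - q_T - 2q_B = 0 gives the reaction function q_B = (298 - q_T)/2.
The leader anticipates this reaction. Substituting into P = 305 - Q gives P = 156 - (1/2)q_T, so π_T = (156 - (1/2)q_T)q_T - 78q_T.
The leader's first-order condition 78 - q_T = 0 yields q_T = 78.
Then q_B = (298 - 78)/2 = 110.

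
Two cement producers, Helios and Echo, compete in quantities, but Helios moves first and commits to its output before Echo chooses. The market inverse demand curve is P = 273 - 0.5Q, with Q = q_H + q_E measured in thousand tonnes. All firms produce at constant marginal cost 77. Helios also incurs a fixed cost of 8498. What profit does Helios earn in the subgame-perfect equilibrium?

The follower Echo best-responds to any q_H: π_E = (273 - 0.5Q)q_E - 77q_E.
Setting the follower's marginal profit to zero, 196 - (1/2)q_H - q_E = 0, i.e. q_E = (196 - (1/2)q_H).
The leader anticipates this reaction. Substituting into P = 273 - 0.5Q gives P = 175 - (1/4)q_H, so π_H = (175 - (1/4)q_H)q_H - 77q_H.
Maximising: ∂π_H/∂q_H = 98 - (1/2)q_H = 0, giving q_H = 196.
Then q_E = (196 - (1/2)·196) = 98.
Price P = 273 - (1/2)·294 = 126.
Helios's profit: (126 - 77)·196 - 8498 = 1106.

1106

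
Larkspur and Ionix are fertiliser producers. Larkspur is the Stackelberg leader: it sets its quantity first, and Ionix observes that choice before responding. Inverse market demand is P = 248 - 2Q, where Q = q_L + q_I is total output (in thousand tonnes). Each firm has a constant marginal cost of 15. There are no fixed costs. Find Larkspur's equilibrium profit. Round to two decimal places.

3393.06

Solve by backward induction. Given q_L, the follower Ionix maximises π_I = (248 - 2q_L - 2q_I)q_I - 15q_I.
∂π_I/∂q_I = 233 - 2q_L - 4q_I = 0 gives the reaction function q_I = (233 - 2q_L)/4.
Larkspur substitutes q_I(q_L) into its own profit: π_L = q_L(248 - 2q_L - (233 - 2q_L)/2) - 15q_L = (263/2 - q_L)q_L - 15q_L.
Maximising: ∂π_L/∂q_L = 233/2 - 2q_L = 0, giving q_L = 233/4.
Then q_I = (233 - 2·(233/4))/4 = 233/8.
Price P = 248 - 2·(699/8) = 293/4.
Larkspur's profit: (293/4 - 15)·(233/4) = 3393.0625.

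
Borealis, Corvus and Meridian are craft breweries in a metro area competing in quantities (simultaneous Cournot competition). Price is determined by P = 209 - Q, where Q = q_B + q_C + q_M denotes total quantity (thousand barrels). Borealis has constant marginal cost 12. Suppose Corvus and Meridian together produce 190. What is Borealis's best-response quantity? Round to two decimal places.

With rivals' combined output fixed at 190, Borealis's profit is π_B = (209 - 190 - q_B)q_B - (12q_B) = (19 - q_B)q_B - (12q_B).
∂π_B/∂q_B = 7 - 2q_B = 0, so q_B = 7/2.

3.50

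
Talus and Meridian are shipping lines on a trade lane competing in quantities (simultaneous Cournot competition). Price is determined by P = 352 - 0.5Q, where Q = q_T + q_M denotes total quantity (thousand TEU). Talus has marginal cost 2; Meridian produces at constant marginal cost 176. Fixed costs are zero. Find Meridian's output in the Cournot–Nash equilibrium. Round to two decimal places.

1.33

Talus's profit: π_T = (352 - 0.5Q)q_T - (2q_T). Setting ∂π_T/∂q_T = 0: 350 - q_T - (1/2)(q_M) = 0.
Meridian's first-order condition: 176 - q_M - (1/2)(q_T) = 0.
So q_T = (350 - (1/2)q_M) and q_M = (176 - (1/2)q_T).
Substituting one into the other gives q_T = 1048/3 and q_M = 4/3.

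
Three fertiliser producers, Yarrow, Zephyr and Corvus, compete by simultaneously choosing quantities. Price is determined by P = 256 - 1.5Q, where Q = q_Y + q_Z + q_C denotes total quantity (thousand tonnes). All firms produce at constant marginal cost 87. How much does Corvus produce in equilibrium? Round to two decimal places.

Each firm earns π_i = (256 - 1.5Q)q_i - 87q_i.
Setting ∂π_i/∂q_i = 0 with rivals' quantities fixed: 169 - 3q_i - (3/2)·Σ_{j≠i} q_j = 0.
By symmetry each firm produces the same amount; substituting Σ_{j≠i} q_j = 2q_i yields q_i = 169/6.

28.17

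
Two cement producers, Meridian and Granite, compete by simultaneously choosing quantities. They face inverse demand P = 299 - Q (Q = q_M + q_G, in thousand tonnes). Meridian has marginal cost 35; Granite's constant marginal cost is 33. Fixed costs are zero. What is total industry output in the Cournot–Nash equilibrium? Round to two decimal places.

176.67

Meridian's profit: π_M = (299 - Q)q_M - (35q_M). Setting ∂π_M/∂q_M = 0: 264 - 2q_M - (q_G) = 0.
Granite's profit: π_G = (299 - Q)q_G - (33q_G). Setting ∂π_G/∂q_G = 0: 266 - 2q_G - (q_M) = 0.
Best responses: q_M = (264 - q_G)/2, q_G = (266 - q_M)/2.
Substituting one into the other gives q_M = 262/3 and q_G = 268/3.
Total output Q = 262/3 + 268/3 = 530/3.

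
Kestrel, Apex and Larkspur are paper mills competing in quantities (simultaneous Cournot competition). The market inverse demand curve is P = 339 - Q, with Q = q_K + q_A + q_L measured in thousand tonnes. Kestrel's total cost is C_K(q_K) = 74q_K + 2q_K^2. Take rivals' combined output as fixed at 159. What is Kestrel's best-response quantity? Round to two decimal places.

17.67

With rivals' combined output fixed at 159, Kestrel's profit is π_K = (339 - 159 - q_K)q_K - (74q_K + 2q_K²) = (180 - q_K)q_K - (74q_K + 2q_K²).
∂π_K/∂q_K = 106 - 6q_K = 0, so q_K = 53/3.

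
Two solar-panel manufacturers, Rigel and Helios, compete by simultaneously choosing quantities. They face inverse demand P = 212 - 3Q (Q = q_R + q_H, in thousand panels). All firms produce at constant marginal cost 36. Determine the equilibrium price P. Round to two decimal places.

A representative firm's profit is π_i = q_i(212 - 3Q) - 36q_i.
First-order condition (treating rivals' output as given): 176 - 6q_i - 3q_j = 0.
With identical firms every q_j equals q_i, so q_j = q_i and 176 = 9q_i, giving q_i = 176/9.
Total output Q = 352/9, so price P = 212 - 3·(352/9) = 284/3.

94.67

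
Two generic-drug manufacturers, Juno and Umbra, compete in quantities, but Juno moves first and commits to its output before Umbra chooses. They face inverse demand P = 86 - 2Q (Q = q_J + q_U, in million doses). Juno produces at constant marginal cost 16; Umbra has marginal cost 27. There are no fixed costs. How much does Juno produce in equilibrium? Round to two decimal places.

20.25

Solve by backward induction. Given q_J, the follower Umbra maximises π_U = (86 - 2q_J - 2q_U)q_U - 27q_U.
Setting the follower's marginal profit to zero, 59 - 2q_J - 4q_U = 0, i.e. q_U = (59 - 2q_J)/4.
Juno substitutes q_U(q_J) into its own profit: π_J = q_J(86 - 2q_J - (59 - 2q_J)/2) - 16q_J = (113/2 - q_J)q_J - 16q_J.
Leader FOC: 81/2 - 2q_J = 0, so q_J = 81/4.
Then q_U = (59 - 2·(81/4))/4 = 37/8.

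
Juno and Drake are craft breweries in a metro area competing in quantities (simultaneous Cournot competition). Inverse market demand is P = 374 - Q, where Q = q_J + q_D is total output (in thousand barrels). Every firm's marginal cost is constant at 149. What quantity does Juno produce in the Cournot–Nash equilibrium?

Each firm earns π_i = (374 - Q)q_i - 149q_i.
Setting ∂π_i/∂q_i = 0 with rivals' quantities fixed: 225 - 2q_i - q_j = 0.
With identical firms every q_j equals q_i, so q_j = q_i and 225 = 3q_i, giving q_i = 75.

75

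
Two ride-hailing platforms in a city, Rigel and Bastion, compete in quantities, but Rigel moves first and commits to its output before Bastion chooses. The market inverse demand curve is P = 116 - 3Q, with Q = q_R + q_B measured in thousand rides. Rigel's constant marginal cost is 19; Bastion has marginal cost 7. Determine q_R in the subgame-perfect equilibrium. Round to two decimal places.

Solve by backward induction. Given q_R, the follower Bastion maximises π_B = (116 - 3q_R - 3q_B)q_B - 7q_B.
Setting the follower's marginal profit to zero, 109 - 3q_R - 6q_B = 0, i.e. q_B = (109 - 3q_R)/6.
The leader anticipates this reaction. Substituting into P = 116 - 3Q gives P = 123/2 - (3/2)q_R, so π_R = (123/2 - (3/2)q_R)q_R - 19q_R.
Leader FOC: 85/2 - 3q_R = 0, so q_R = 85/6.
Then q_B = (109 - 3·(85/6))/6 = 133/12.

14.17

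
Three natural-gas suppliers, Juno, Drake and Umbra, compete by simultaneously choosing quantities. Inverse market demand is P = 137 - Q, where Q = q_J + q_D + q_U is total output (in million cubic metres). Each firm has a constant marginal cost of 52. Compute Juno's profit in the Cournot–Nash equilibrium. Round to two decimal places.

451.56

Each firm earns π_i = (137 - Q)q_i - 52q_i.
Setting ∂π_i/∂q_i = 0 with rivals' quantities fixed: 85 - 2q_i - Σ_{j≠i} q_j = 0.
With identical firms every q_j equals q_i, so Σ_{j≠i} q_j = 2q_i and 85 = 4q_i, giving q_i = 85/4.
Price P = 137 - 255/4 = 293/4.
Juno's profit: (293/4 - 52)·(85/4) = 451.5625.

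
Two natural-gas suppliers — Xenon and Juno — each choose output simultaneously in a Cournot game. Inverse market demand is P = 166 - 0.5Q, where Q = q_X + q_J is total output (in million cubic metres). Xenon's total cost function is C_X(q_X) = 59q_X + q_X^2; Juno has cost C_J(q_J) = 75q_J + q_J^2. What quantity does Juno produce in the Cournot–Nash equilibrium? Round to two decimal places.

Xenon's profit: π_X = (166 - 0.5Q)q_X - (59q_X + q_X²). Setting ∂π_X/∂q_X = 0: 107 - 3q_X - (1/2)(q_J) = 0.
Juno's profit: π_J = (166 - 0.5Q)q_J - (75q_J + q_J²). Setting ∂π_J/∂q_J = 0: 91 - 3q_J - (1/2)(q_X) = 0.
Best responses: q_X = (107 - (1/2)q_J)/3, q_J = (91 - (1/2)q_X)/3.
Substituting one into the other gives q_X = 1102/35 and q_J = 878/35.

25.09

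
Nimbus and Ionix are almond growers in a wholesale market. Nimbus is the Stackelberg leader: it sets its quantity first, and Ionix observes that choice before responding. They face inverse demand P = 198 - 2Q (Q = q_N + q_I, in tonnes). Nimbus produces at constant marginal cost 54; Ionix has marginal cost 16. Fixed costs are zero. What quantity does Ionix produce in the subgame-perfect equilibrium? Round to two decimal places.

32.25

The follower Ionix best-responds to any q_N: π_I = (198 - 2Q)q_I - 16q_I.
Follower FOC: 182 - 2q_N - 4q_I = 0, so q_I(q_N) = (182 - 2q_N)/4.
Nimbus substitutes q_I(q_N) into its own profit: π_N = q_N(198 - 2q_N - (182 - 2q_N)/2) - 54q_N = (107 - q_N)q_N - 54q_N.
Leader FOC: 53 - 2q_N = 0, so q_N = 53/2.
Then q_I = (182 - 2·(53/2))/4 = 129/4.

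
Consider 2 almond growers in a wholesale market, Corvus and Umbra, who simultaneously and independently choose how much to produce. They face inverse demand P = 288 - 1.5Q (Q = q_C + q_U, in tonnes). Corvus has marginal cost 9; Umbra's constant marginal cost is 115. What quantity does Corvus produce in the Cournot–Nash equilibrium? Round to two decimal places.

Corvus's profit: π_C = (288 - 1.5Q)q_C - (9q_C). Setting ∂π_C/∂q_C = 0: 279 - 3q_C - (3/2)(q_U) = 0.
Umbra's first-order condition: 173 - 3q_U - (3/2)(q_C) = 0.
Best responses: q_C = (279 - (3/2)q_U)/3, q_U = (173 - (3/2)q_C)/3.
Substituting one into the other gives q_C = 770/9 and q_U = 134/9.

85.56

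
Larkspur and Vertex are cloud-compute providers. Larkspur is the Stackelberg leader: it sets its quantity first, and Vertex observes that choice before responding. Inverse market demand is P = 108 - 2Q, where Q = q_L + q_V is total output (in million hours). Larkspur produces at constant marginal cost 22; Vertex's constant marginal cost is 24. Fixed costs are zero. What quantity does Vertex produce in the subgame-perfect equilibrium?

The follower Vertex best-responds to any q_L: π_V = (108 - 2Q)q_V - 24q_V.
∂π_V/∂q_V = 84 - 2q_L - 4q_V = 0 gives the reaction function q_V = (84 - 2q_L)/4.
Larkspur substitutes q_V(q_L) into its own profit: π_L = q_L(108 - 2q_L - (84 - 2q_L)/2) - 22q_L = (66 - q_L)q_L - 22q_L.
Leader FOC: 44 - 2q_L = 0, so q_L = 22.
Then q_V = (84 - 2·22)/4 = 10.

10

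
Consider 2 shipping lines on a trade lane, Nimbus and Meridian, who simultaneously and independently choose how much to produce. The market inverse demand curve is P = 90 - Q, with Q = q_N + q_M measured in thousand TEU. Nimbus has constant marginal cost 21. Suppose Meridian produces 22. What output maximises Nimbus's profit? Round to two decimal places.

23.50

With the rival's output fixed at 22, Nimbus's profit is π_N = (90 - 22 - q_N)q_N - (21q_N) = (68 - q_N)q_N - (21q_N).
∂π_N/∂q_N = 47 - 2q_N = 0, so q_N = 47/2.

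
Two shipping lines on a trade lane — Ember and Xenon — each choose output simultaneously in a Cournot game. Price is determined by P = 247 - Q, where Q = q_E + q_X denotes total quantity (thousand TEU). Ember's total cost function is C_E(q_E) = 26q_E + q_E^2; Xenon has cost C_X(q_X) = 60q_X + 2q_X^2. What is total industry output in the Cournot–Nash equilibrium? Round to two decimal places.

Ember's profit: π_E = (247 - Q)q_E - (26q_E + q_E²). Setting ∂π_E/∂q_E = 0: 221 - 4q_E - (q_X) = 0.
Xenon's first-order condition: 187 - 6q_X - (q_E) = 0.
So q_E = (221 - q_X)/4 and q_X = (187 - q_E)/6.
Solving the pair: q_E = 1139/23, q_X = 527/23.
Total output Q = 1139/23 + 527/23 = 1666/23.

72.43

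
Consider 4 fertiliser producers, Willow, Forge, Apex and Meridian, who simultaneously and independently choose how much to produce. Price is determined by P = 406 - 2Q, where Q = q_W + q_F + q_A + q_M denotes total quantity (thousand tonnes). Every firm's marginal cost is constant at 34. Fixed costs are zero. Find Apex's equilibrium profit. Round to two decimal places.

A representative firm's profit is π_i = q_i(406 - 2Q) - 34q_i.
First-order condition (treating rivals' output as given): 372 - 4q_i - 2·Σ_{j≠i} q_j = 0.
With identical firms every q_j equals q_i, so Σ_{j≠i} q_j = 3q_i and 372 = 10q_i, giving q_i = 186/5.
Price P = 406 - 2·(744/5) = 542/5.
Apex's profit: (542/5 - 34)·(186/5) = 2767.6800.

2767.68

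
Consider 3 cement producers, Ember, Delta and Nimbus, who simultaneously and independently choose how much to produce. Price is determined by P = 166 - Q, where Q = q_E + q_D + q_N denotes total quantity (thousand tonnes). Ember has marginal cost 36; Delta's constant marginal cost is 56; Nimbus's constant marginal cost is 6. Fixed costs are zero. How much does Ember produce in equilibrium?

Ember's profit: π_E = (166 - Q)q_E - (36q_E). Setting ∂π_E/∂q_E = 0: 130 - 2q_E - (q_D + q_N) = 0.
Delta's profit: π_D = (166 - Q)q_D - (56q_D). Setting ∂π_D/∂q_D = 0: 110 - 2q_D - (q_E + q_N) = 0.
Nimbus's first-order condition: 160 - 2q_N - (q_E + q_D) = 0.
Adding the 3 conditions: 400 − 2Q − 2Q = 0, i.e. Q = 100.
Back-substituting: q_E = (130 − 100) = 30, q_D = (110 − 100) = 10, q_N = (160 − 100) = 60.

30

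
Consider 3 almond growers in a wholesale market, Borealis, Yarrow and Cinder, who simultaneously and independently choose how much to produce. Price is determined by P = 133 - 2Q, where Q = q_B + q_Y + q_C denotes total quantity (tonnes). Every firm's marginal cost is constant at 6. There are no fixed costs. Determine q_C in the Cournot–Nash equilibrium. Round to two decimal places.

15.88

A representative firm's profit is π_i = q_i(133 - 2Q) - 6q_i.
First-order condition (treating rivals' output as given): 127 - 4q_i - 2·Σ_{j≠i} q_j = 0.
By symmetry each firm produces the same amount; substituting Σ_{j≠i} q_j = 2q_i yields q_i = 127/8.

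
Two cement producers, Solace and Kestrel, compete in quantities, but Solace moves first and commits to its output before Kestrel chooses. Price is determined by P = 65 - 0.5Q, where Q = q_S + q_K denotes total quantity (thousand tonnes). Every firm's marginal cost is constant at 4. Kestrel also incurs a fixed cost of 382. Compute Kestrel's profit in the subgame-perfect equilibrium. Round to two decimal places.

Solve by backward induction. Given q_S, the follower Kestrel maximises π_K = (65 - (1/2)q_S - (1/2)q_K)q_K - 4q_K.
Follower FOC: 61 - (1/2)q_S - q_K = 0, so q_K(q_S) = (61 - (1/2)q_S).
Solace substitutes q_K(q_S) into its own profit: π_S = q_S(65 - (1/2)q_S - (61 - (1/2)q_S)/2) - 4q_S = (69/2 - (1/4)q_S)q_S - 4q_S.
Leader FOC: 61/2 - (1/2)q_S = 0, so q_S = 61.
Then q_K = (61 - (1/2)·61) = 61/2.
Price P = 65 - (1/2)·(183/2) = 77/4.
Kestrel's profit: (77/4 - 4)·(61/2) - 382 = 665/8.

83.13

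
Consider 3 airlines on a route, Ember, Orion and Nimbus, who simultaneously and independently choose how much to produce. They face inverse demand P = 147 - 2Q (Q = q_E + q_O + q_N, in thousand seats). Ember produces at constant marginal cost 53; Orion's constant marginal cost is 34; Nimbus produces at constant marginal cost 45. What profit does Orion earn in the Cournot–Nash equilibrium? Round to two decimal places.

639.03

Ember's profit: π_E = (147 - 2Q)q_E - (53q_E). Setting ∂π_E/∂q_E = 0: 94 - 4q_E - 2(q_O + q_N) = 0.
Orion's profit: π_O = (147 - 2Q)q_O - (34q_O). Setting ∂π_O/∂q_O = 0: 113 - 4q_O - 2(q_E + q_N) = 0.
Nimbus's profit: π_N = (147 - 2Q)q_N - (45q_N). Setting ∂π_N/∂q_N = 0: 102 - 4q_N - 2(q_E + q_O) = 0.
Adding the 3 first-order conditions: 309 − 8Q = 0, so Q = 309/8.
Back-substituting: q_E = (94 − 309/4)/2 = 67/8, q_O = (113 − 309/4)/2 = 143/8, q_N = (102 − 309/4)/2 = 99/8.
Price P = 147 - 2·(309/8) = 279/4.
Orion's profit: (279/4 - 34)·(143/8) = 639.0313.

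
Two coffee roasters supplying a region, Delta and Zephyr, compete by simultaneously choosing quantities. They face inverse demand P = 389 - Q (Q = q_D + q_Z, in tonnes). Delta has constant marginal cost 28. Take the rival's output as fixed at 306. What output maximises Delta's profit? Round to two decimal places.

With the rival's output fixed at 306, Delta's profit is π_D = (389 - 306 - q_D)q_D - (28q_D) = (83 - q_D)q_D - (28q_D).
∂π_D/∂q_D = 55 - 2q_D = 0, so q_D = 55/2.

27.50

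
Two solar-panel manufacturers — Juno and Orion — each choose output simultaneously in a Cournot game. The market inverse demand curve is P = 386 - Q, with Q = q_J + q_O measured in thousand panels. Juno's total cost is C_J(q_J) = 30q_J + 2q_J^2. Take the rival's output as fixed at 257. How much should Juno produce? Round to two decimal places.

With the rival's output fixed at 257, Juno's profit is π_J = (386 - 257 - q_J)q_J - (30q_J + 2q_J²) = (129 - q_J)q_J - (30q_J + 2q_J²).
∂π_J/∂q_J = 99 - 6q_J = 0, so q_J = 33/2.

16.50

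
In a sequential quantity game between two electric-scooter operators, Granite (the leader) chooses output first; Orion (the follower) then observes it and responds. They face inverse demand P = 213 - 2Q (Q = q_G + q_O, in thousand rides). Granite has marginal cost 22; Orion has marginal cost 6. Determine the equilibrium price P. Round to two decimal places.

The follower Orion best-responds to any q_G: π_O = (213 - 2Q)q_O - 6q_O.
∂π_O/∂q_O = 207 - 2q_G - 4q_O = 0 gives the reaction function q_O = (207 - 2q_G)/4.
Granite substitutes q_O(q_G) into its own profit: π_G = q_G(213 - 2q_G - (207 - 2q_G)/2) - 22q_G = (219/2 - q_G)q_G - 22q_G.
The leader's first-order condition 175/2 - 2q_G = 0 yields q_G = 175/4.
Then q_O = (207 - 2·(175/4))/4 = 239/8.
Total output Q = 589/8, so price P = 213 - 2·(589/8) = 263/4.

65.75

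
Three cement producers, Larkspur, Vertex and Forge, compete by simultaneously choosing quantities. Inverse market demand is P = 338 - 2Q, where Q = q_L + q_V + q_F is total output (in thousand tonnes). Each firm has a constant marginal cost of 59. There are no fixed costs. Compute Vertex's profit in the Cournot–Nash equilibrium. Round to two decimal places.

2432.53

Each firm earns π_i = (338 - 2Q)q_i - 59q_i.
Setting ∂π_i/∂q_i = 0 with rivals' quantities fixed: 279 - 4q_i - 2·Σ_{j≠i} q_j = 0.
By symmetry each firm produces the same amount; substituting Σ_{j≠i} q_j = 2q_i yields q_i = 279/8.
Price P = 338 - 2·(837/8) = 515/4.
Vertex's profit: (515/4 - 59)·(279/8) = 2432.5313.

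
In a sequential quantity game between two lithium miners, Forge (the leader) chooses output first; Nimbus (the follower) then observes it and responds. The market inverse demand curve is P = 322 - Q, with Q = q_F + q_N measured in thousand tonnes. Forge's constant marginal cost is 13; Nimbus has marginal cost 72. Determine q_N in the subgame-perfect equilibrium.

The follower Nimbus best-responds to any q_F: π_N = (322 - Q)q_N - 72q_N.
Follower FOC: 250 - q_F - 2q_N = 0, so q_N(q_F) = (250 - q_F)/2.
Forge substitutes q_N(q_F) into its own profit: π_F = q_F(322 - q_F - (250 - q_F)/2) - 13q_F = (197 - (1/2)q_F)q_F - 13q_F.
Maximising: ∂π_F/∂q_F = 184 - q_F = 0, giving q_F = 184.
Then q_N = (250 - 184)/2 = 33.

33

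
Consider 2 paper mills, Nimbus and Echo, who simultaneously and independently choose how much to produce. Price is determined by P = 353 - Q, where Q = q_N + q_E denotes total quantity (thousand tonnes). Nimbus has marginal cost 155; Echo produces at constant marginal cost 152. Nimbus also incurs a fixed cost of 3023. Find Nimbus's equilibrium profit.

1202

Nimbus's profit: π_N = (353 - Q)q_N - (155q_N). Setting ∂π_N/∂q_N = 0: 198 - 2q_N - (q_E) = 0.
Echo's profit: π_E = (353 - Q)q_E - (152q_E). Setting ∂π_E/∂q_E = 0: 201 - 2q_E - (q_N) = 0.
Best responses: q_N = (198 - q_E)/2, q_E = (201 - q_N)/2.
Solving the pair: q_N = 65, q_E = 68.
Price P = 353 - 133 = 220.
Nimbus's profit: (220 - 155)·65 - 3023 = 1202.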